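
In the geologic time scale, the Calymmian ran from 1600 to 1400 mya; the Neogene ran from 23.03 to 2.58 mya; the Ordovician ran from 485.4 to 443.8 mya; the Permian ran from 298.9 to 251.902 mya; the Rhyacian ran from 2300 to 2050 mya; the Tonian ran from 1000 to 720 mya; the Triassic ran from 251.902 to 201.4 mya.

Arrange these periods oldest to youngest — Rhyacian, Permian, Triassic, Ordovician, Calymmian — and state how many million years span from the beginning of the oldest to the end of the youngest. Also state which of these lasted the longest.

From the excerpt: Rhyacian 2300–2050; Permian 298.9–251.902; Triassic 251.902–201.4; Ordovician 485.4–443.8; Calymmian 1600–1400 (Ma).
Larger Ma is earlier, so the oldest is Rhyacian and the youngest is Triassic; oldest to youngest: Rhyacian, Calymmian, Ordovician, Permian, Triassic.
Oldest start 2300 minus youngest end 201.4 gives 2098.6 Myr overall.
Individual lengths (start − end): Permian 46.998; Ordovician 41.6; Calymmian 200; Triassic 50.502; Rhyacian 250. The largest is Rhyacian at 250 Myr.

Rhyacian → Calymmian → Ordovician → Permian → Triassic; total span 2098.6 Myr; longest is Rhyacian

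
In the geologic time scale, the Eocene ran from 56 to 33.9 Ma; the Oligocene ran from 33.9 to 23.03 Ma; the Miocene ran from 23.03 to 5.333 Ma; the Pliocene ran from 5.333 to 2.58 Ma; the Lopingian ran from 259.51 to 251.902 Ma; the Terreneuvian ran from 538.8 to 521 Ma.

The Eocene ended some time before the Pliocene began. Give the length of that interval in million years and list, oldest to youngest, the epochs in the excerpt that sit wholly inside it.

28.567 million years; Oligocene, Miocene

End of Eocene = 33.9 Ma; start of Pliocene = 5.333 Ma.
Gap = 33.9 − 5.333 = 28.567 Myr.
Epochs wholly inside 33.9–5.333 Ma: Oligocene (33.9–23.03), Miocene (23.03–5.333).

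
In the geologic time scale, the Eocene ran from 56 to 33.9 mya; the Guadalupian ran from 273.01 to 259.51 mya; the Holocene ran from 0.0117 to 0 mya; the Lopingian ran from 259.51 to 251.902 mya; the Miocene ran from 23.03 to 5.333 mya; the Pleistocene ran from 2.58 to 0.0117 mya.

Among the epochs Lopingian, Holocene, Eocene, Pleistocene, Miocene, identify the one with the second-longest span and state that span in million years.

Durations: Lopingian 7.608; Holocene 0.0117; Eocene 22.1; Pleistocene 2.5683; Miocene 17.697 Myr.
Sorted longest-first: Eocene (22.1), Miocene (17.697), Lopingian (7.608), Pleistocene (2.5683), Holocene (0.0117).
The second longest is Miocene at 17.697 Myr.

Miocene, 17.697 million years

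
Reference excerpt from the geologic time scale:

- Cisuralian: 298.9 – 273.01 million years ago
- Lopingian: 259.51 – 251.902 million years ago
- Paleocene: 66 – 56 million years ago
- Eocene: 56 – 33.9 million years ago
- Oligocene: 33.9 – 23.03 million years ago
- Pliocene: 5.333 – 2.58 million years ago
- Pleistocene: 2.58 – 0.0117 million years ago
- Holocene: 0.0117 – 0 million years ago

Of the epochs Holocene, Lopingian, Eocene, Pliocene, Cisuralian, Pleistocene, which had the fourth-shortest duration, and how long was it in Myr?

Lopingian, 7.608 million years

Durations: Holocene 0.0117; Lopingian 7.608; Eocene 22.1; Pliocene 2.753; Cisuralian 25.89; Pleistocene 2.5683 Myr.
Sorted shortest-first: Holocene (0.0117), Pleistocene (2.5683), Pliocene (2.753), Lopingian (7.608), Eocene (22.1), Cisuralian (25.89).
The fourth shortest is Lopingian at 7.608 Myr.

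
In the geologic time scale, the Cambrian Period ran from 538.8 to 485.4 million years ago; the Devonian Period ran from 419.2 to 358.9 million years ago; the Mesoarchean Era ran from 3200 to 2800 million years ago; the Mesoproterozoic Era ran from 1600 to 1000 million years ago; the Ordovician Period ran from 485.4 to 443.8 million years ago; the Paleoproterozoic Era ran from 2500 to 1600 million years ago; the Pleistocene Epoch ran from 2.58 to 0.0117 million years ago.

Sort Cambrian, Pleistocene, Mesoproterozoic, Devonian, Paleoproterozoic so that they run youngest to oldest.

The oldest of these is Paleoproterozoic (starts 2500 Ma) and the youngest is Pleistocene (ends 0.0117 Ma).
In between, by decreasing start age: Mesoproterozoic (1600), Cambrian (538.8), Devonian (419.2).
Listing youngest first means reversing that sequence.

Pleistocene, Devonian, Cambrian, Mesoproterozoic, Paleoproterozoic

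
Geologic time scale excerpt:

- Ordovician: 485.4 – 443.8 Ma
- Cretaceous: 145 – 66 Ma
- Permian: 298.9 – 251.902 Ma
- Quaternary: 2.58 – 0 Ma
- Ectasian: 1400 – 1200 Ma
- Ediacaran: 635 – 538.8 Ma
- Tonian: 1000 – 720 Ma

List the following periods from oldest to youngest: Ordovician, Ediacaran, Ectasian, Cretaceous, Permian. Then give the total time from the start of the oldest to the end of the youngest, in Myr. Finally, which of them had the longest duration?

Ectasian → Ediacaran → Ordovician → Permian → Cretaceous; total span 1334 Myr; longest is Ectasian

Start ages (Ma): Ectasian 1400, Ediacaran 635, Ordovician 485.4, Permian 298.9, Cretaceous 145.
Ordered oldest to youngest: Ectasian, Ediacaran, Ordovician, Permian, Cretaceous.
Span = 1400 − 66 = 1334 Myr.
Durations: Permian 46.998, Cretaceous 79, Ediacaran 96.2, Ectasian 200, Ordovician 41.6 → longest is Ectasian (200 Myr).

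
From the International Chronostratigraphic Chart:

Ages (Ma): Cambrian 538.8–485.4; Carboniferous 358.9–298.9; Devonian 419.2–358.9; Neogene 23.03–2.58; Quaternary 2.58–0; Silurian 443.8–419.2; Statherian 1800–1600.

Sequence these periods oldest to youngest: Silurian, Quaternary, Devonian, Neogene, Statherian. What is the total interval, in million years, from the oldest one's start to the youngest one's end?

Start ages (Ma): Statherian 1800, Silurian 443.8, Devonian 419.2, Neogene 23.03, Quaternary 2.58.
Ordered oldest to youngest: Statherian, Silurian, Devonian, Neogene, Quaternary.
Span = 1800 − 0 = 1800 Myr.

Statherian → Silurian → Devonian → Neogene → Quaternary; total span 1800 Myr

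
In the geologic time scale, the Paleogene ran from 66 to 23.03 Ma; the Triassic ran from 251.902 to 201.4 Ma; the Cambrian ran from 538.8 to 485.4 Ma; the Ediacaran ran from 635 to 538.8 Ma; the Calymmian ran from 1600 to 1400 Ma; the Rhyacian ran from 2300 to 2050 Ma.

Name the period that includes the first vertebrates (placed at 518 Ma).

Cambrian

518 Ma lies between 538.8 and 485.4 Ma, so it falls in the Cambrian.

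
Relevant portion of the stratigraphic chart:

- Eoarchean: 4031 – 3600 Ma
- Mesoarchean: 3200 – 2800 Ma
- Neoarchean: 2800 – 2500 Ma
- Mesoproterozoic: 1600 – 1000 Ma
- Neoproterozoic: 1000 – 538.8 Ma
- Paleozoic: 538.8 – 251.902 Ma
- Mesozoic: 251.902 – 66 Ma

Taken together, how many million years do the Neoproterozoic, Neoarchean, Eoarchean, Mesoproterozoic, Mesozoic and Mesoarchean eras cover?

Each duration: Neoproterozoic = 461.2; Neoarchean = 300; Eoarchean = 431; Mesoproterozoic = 600; Mesozoic = 185.902; Mesoarchean = 400.
Sum: 461.2 + 300 + 431 + 600 + 185.902 + 400 = 2378.102 Myr.

2378.102 million years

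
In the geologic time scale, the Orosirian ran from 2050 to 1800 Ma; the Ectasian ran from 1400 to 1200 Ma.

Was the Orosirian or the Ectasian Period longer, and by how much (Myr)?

Orosirian, by 50 million years

Orosirian: 2050 − 1800 = 250 Myr.
Ectasian: 1400 − 1200 = 200 Myr.
Difference: 250 − 200 = 50 Myr, so the Orosirian was longer.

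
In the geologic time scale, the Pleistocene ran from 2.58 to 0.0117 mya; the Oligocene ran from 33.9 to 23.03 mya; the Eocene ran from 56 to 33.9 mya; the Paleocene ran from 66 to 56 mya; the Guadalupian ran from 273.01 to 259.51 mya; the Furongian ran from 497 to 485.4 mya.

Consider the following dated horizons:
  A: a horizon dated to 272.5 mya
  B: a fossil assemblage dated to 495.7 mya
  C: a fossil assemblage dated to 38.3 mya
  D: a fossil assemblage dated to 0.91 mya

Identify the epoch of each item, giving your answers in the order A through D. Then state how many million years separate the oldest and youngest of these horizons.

Match each age against the start–end ranges in the excerpt: A = 272.5 Ma → Guadalupian (273.01–259.51); B = 495.7 Ma → Furongian (497–485.4); C = 38.3 Ma → Eocene (56–33.9); D = 0.91 Ma → Pleistocene (2.58–0.0117).
The largest age is 495.7 Ma and the smallest is 0.91 Ma; their difference is 494.79 Myr.

A — Guadalupian; B — Furongian; C — Eocene; D — Pleistocene; span 494.79 million years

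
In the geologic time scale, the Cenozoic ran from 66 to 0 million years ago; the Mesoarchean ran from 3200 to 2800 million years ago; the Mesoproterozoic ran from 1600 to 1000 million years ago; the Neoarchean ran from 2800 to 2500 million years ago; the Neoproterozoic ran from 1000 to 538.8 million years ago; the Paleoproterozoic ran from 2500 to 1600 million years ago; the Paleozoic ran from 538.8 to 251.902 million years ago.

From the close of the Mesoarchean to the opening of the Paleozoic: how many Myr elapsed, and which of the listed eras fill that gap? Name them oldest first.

2261.2 million years; Neoarchean, Paleoproterozoic, Mesoproterozoic, Neoproterozoic

The Mesoarchean closes at 2800 Ma and the Paleozoic opens at 538.8 Ma, so the interval is 2800 − 538.8 = 2261.2 Myr.
An era fits inside if it starts at or after 2800 Ma and ends at or before 538.8 Ma; oldest first that gives Neoarchean, Paleoproterozoic, Mesoproterozoic, Neoproterozoic.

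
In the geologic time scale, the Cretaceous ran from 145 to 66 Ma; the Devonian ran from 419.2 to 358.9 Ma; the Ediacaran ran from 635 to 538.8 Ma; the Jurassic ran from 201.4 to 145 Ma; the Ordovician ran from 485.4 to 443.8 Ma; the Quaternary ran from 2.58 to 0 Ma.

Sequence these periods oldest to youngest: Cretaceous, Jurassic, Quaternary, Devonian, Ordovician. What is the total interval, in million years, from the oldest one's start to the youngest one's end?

Start ages (Ma): Ordovician 485.4, Devonian 419.2, Jurassic 201.4, Cretaceous 145, Quaternary 2.58.
Ordered oldest to youngest: Ordovician, Devonian, Jurassic, Cretaceous, Quaternary.
Span = 485.4 − 0 = 485.4 Myr.

Ordovician, Devonian, Jurassic, Cretaceous, Quaternary; total span 485.4 Myr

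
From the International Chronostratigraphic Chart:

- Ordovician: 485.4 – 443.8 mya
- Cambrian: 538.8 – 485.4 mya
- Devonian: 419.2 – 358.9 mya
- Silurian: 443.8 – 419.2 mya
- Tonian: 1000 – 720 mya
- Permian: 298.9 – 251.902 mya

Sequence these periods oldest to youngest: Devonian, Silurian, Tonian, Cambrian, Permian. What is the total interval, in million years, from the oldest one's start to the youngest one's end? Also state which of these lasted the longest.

Tonian, Cambrian, Silurian, Devonian, Permian; total span 748.098 Myr; longest is Tonian

From the excerpt: Devonian 419.2–358.9; Silurian 443.8–419.2; Tonian 1000–720; Cambrian 538.8–485.4; Permian 298.9–251.902 (Ma).
Larger Ma is earlier, so the oldest is Tonian and the youngest is Permian; oldest to youngest: Tonian, Cambrian, Silurian, Devonian, Permian.
Oldest start 1000 minus youngest end 251.902 gives 748.098 Myr overall.
Individual lengths (start − end): Devonian 60.3; Cambrian 53.4; Tonian 280; Permian 46.998; Silurian 24.6. The largest is Tonian at 280 Myr.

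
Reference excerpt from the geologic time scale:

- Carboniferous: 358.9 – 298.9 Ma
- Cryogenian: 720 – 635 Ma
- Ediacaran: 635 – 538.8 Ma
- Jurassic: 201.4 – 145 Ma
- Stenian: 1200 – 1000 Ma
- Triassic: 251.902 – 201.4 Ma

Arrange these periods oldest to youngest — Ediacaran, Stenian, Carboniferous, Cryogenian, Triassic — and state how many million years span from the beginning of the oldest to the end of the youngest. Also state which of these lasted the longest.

Stenian, Cryogenian, Ediacaran, Carboniferous, Triassic; total span 998.6 Myr; longest is Stenian

From the excerpt: Ediacaran 635–538.8; Stenian 1200–1000; Carboniferous 358.9–298.9; Cryogenian 720–635; Triassic 251.902–201.4 (Ma).
Larger Ma is earlier, so the oldest is Stenian and the youngest is Triassic; oldest to youngest: Stenian, Cryogenian, Ediacaran, Carboniferous, Triassic.
Oldest start 1200 minus youngest end 201.4 gives 998.6 Myr overall.
Individual lengths (start − end): Ediacaran 96.2; Triassic 50.502; Stenian 200; Carboniferous 60; Cryogenian 85. The largest is Stenian at 200 Myr.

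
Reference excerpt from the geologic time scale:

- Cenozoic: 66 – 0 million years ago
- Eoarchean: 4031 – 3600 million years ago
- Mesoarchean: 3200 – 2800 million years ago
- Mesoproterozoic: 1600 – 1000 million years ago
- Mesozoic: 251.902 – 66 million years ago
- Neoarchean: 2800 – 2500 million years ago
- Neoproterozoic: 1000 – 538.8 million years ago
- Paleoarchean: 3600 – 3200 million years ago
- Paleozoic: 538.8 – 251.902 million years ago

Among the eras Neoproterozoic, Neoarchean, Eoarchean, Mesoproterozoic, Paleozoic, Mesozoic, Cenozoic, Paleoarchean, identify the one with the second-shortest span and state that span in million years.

Mesozoic, 185.902 million years

Start − end for each: Neoproterozoic 1000 − 538.8 = 461.2; Neoarchean 2800 − 2500 = 300; Eoarchean 4031 − 3600 = 431; Mesoproterozoic 1600 − 1000 = 600; Paleozoic 538.8 − 251.902 = 286.898; Mesozoic 251.902 − 66 = 185.902; Cenozoic 66 − 0 = 66; Paleoarchean 3600 − 3200 = 400.
Ranking these from shortest: Cenozoic < Mesozoic < Paleozoic < Neoarchean < Paleoarchean < Eoarchean < Neoproterozoic < Mesoproterozoic.
Position 2 in that ranking is Mesozoic, which lasted 185.902 Myr.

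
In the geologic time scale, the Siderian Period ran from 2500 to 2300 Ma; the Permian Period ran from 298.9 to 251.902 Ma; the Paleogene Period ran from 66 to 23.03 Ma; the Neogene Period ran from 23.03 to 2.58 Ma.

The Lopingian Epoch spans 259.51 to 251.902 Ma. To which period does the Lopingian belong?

Permian

The Lopingian (259.51–251.902 Ma) lies entirely within 298.9–251.902 Ma, the Permian Period.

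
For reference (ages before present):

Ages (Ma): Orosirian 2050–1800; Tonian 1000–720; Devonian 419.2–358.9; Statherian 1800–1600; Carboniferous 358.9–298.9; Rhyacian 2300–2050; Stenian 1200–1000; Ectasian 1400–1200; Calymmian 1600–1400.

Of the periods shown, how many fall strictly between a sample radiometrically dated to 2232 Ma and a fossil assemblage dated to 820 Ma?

5

2232 Ma sits inside the Rhyacian (2300–2050) and 820 Ma inside the Tonian (1000–720); neither of those is wholly between the two dates.
The listed periods lying completely between them are Orosirian, Statherian, Calymmian, Ectasian, Stenian — 5 in all.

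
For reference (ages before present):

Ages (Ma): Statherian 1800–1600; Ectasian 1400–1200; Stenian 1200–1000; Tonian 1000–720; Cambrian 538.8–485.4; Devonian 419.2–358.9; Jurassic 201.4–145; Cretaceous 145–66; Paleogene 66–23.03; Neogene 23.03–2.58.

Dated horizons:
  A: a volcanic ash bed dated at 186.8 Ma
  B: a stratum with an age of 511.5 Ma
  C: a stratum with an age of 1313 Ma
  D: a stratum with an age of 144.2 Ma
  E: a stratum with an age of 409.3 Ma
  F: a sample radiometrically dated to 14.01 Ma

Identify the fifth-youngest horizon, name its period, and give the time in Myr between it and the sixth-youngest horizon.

Sorted youngest-first by Ma: F (14.01), D (144.2), A (186.8), E (409.3), B (511.5), C (1313).
The fifth youngest is B at 511.5 Ma, which lies in 538.8–485.4 Ma: the Cambrian.
The sixth youngest is C at 1313 Ma; separation = |511.5 − 1313| = 801.5 Myr.

B, in the Cambrian; 801.5 million years to C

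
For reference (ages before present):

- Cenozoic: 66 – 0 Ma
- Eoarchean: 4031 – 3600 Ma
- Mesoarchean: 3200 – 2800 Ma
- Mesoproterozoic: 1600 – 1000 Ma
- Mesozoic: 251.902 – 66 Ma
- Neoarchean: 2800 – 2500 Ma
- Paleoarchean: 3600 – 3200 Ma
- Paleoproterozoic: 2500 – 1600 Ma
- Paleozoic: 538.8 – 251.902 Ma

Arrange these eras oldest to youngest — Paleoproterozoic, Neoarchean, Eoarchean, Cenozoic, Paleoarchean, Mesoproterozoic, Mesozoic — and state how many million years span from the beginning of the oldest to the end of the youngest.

Eoarchean → Paleoarchean → Neoarchean → Paleoproterozoic → Mesoproterozoic → Mesozoic → Cenozoic; total span 4031 Myr

From the excerpt: Paleoproterozoic 2500–1600; Neoarchean 2800–2500; Eoarchean 4031–3600; Cenozoic 66–0; Paleoarchean 3600–3200; Mesoproterozoic 1600–1000; Mesozoic 251.902–66 (Ma).
Larger Ma is earlier, so the oldest is Eoarchean and the youngest is Cenozoic; oldest to youngest: Eoarchean, Paleoarchean, Neoarchean, Paleoproterozoic, Mesoproterozoic, Mesozoic, Cenozoic.
Oldest start 4031 minus youngest end 0 gives 4031 Myr overall.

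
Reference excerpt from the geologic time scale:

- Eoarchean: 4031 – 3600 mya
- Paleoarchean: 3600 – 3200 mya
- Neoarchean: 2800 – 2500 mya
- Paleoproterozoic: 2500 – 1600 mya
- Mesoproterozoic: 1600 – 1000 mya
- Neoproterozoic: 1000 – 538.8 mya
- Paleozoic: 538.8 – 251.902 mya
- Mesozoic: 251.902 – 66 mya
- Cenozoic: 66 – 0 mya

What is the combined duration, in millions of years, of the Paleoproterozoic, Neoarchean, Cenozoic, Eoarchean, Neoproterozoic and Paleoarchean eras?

Each duration: Paleoproterozoic = 900; Neoarchean = 300; Cenozoic = 66; Eoarchean = 431; Neoproterozoic = 461.2; Paleoarchean = 400.
Sum: 900 + 300 + 66 + 431 + 461.2 + 400 = 2558.2 Myr.

2558.2 million years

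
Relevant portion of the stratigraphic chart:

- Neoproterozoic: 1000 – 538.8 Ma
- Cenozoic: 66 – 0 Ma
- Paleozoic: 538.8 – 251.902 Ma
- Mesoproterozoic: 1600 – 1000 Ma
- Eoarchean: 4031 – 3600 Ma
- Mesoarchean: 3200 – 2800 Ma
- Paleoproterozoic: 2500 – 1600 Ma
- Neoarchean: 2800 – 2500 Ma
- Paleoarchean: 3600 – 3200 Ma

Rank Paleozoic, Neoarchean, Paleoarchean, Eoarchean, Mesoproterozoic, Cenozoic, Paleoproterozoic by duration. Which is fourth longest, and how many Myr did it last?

Start − end for each: Paleozoic 538.8 − 251.902 = 286.898; Neoarchean 2800 − 2500 = 300; Paleoarchean 3600 − 3200 = 400; Eoarchean 4031 − 3600 = 431; Mesoproterozoic 1600 − 1000 = 600; Cenozoic 66 − 0 = 66; Paleoproterozoic 2500 − 1600 = 900.
Ranking these from longest: Paleoproterozoic > Mesoproterozoic > Eoarchean > Paleoarchean > Neoarchean > Paleozoic > Cenozoic.
Position 4 in that ranking is Paleoarchean, which lasted 400 Myr.

Paleoarchean, 400 million years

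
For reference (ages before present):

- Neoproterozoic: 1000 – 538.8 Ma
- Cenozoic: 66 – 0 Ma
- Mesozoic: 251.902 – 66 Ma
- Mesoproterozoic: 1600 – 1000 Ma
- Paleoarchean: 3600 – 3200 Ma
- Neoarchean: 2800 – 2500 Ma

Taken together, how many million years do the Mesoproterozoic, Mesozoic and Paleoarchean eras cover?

1185.902 million years

Duration is start − end for each: (1600 − 1000) + (251.902 − 66) + (3600 − 3200).
That is 600 + 185.902 + 400, which totals 1185.902 million years.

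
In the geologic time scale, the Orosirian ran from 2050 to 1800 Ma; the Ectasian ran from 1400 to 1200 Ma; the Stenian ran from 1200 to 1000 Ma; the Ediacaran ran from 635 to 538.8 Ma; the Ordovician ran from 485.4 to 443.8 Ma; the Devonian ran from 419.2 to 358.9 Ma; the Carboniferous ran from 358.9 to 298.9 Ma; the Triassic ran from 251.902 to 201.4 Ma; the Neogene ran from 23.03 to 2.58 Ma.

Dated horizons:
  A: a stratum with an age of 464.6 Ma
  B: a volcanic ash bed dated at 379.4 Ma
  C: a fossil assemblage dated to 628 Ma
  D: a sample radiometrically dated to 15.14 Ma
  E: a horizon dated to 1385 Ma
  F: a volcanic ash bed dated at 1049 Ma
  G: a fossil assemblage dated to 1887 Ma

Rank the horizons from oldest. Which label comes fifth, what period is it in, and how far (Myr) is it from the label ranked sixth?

Sorted oldest-first by Ma: G (1887), E (1385), F (1049), C (628), A (464.6), B (379.4), D (15.14).
The fifth oldest is A at 464.6 Ma, which lies in 485.4–443.8 Ma: the Ordovician.
The sixth oldest is B at 379.4 Ma; separation = |464.6 − 379.4| = 85.2 Myr.

A, in the Ordovician; 85.2 million years to B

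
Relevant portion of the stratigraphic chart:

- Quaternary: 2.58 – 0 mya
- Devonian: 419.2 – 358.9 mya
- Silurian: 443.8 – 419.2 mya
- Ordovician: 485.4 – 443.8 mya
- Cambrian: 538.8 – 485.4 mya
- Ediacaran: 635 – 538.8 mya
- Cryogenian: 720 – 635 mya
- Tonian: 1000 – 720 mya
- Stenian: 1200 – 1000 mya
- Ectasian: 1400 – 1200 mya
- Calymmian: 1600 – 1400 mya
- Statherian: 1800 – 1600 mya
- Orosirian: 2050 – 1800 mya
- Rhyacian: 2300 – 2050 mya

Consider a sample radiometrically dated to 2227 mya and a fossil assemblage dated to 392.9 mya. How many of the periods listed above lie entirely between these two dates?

2227 Ma sits inside the Rhyacian (2300–2050) and 392.9 Ma inside the Devonian (419.2–358.9); neither of those is wholly between the two dates.
The listed periods lying completely between them are Orosirian, Statherian, Calymmian, Ectasian, Stenian, Tonian, Cryogenian, Ediacaran, Cambrian, Ordovician, Silurian — 11 in all.

11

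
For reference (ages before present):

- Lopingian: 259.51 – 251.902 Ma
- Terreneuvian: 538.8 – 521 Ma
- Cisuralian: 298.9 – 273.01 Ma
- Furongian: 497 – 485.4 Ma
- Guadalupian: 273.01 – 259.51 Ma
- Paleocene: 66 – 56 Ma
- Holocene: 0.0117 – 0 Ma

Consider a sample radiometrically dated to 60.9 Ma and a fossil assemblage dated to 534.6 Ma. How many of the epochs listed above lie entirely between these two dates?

4

534.6 Ma sits inside the Terreneuvian (538.8–521) and 60.9 Ma inside the Paleocene (66–56); neither of those is wholly between the two dates.
The listed epochs lying completely between them are Furongian, Cisuralian, Guadalupian, Lopingian — 4 in all.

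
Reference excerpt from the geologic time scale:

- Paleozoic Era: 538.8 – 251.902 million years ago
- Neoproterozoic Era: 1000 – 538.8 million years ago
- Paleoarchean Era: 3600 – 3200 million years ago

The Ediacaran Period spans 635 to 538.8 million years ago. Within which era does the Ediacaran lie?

Neoproterozoic

The Ediacaran (635–538.8 Ma) lies entirely within 1000–538.8 Ma, the Neoproterozoic Era.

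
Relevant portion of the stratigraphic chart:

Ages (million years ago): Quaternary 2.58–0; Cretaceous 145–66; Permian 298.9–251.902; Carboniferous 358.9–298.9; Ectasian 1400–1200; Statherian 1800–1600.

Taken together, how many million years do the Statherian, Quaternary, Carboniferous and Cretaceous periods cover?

341.58 million years

Duration is start − end for each: (1800 − 1600) + (2.58 − 0) + (358.9 − 298.9) + (145 − 66).
That is 200 + 2.58 + 60 + 79, which totals 341.58 million years.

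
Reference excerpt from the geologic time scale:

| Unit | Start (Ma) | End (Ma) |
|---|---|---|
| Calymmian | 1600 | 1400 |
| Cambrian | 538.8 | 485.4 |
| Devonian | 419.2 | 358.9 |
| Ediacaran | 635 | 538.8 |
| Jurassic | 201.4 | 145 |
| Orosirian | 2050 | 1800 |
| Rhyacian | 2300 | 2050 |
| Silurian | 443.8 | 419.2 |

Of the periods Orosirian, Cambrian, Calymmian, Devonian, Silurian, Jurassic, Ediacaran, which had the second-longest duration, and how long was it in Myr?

Durations: Orosirian 250; Cambrian 53.4; Calymmian 200; Devonian 60.3; Silurian 24.6; Jurassic 56.4; Ediacaran 96.2 Myr.
Sorted longest-first: Orosirian (250), Calymmian (200), Ediacaran (96.2), Devonian (60.3), Jurassic (56.4), Cambrian (53.4), Silurian (24.6).
The second longest is Calymmian at 200 Myr.

Calymmian, 200 million years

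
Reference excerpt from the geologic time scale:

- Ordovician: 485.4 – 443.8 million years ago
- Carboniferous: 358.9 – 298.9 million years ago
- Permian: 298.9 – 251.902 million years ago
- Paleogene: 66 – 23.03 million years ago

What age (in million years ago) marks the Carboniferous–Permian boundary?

The Carboniferous ends and the Permian begins at 298.9 million years ago.

298.9 million years ago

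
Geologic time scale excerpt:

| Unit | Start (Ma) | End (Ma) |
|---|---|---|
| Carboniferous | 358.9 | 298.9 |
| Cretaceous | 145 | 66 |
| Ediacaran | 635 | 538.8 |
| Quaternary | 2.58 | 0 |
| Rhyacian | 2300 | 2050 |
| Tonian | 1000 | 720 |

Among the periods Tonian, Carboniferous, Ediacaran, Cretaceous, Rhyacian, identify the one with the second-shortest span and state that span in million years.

Start − end for each: Tonian 1000 − 720 = 280; Carboniferous 358.9 − 298.9 = 60; Ediacaran 635 − 538.8 = 96.2; Cretaceous 145 − 66 = 79; Rhyacian 2300 − 2050 = 250.
Ranking these from shortest: Carboniferous < Cretaceous < Ediacaran < Rhyacian < Tonian.
Position 2 in that ranking is Cretaceous, which lasted 79 Myr.

Cretaceous, 79 million years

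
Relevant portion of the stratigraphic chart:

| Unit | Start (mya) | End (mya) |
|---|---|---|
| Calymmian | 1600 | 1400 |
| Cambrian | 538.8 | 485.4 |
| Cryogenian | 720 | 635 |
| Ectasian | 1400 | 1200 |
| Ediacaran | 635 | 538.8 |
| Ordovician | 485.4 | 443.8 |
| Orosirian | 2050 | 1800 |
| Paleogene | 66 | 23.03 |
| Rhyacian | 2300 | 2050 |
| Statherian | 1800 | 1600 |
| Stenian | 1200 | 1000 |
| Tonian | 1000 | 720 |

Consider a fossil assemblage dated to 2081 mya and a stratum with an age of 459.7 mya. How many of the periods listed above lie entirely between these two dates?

The older date is 2081 Ma and the younger is 459.7 Ma.
Periods with start < 2081 and end > 459.7 Ma: Orosirian (2050–1800), Statherian (1800–1600), Calymmian (1600–1400), Ectasian (1400–1200), Stenian (1200–1000), Tonian (1000–720), Cryogenian (720–635), Ediacaran (635–538.8), Cambrian (538.8–485.4).
That is 9 complete periods.

9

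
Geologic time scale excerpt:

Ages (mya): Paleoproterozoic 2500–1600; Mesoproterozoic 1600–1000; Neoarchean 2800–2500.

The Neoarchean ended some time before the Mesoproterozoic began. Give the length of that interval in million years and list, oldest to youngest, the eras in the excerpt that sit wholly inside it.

900 million years; Paleoproterozoic

End of Neoarchean = 2500 Ma; start of Mesoproterozoic = 1600 Ma.
Gap = 2500 − 1600 = 900 Myr.
Eras wholly inside 2500–1600 Ma: Paleoproterozoic (2500–1600).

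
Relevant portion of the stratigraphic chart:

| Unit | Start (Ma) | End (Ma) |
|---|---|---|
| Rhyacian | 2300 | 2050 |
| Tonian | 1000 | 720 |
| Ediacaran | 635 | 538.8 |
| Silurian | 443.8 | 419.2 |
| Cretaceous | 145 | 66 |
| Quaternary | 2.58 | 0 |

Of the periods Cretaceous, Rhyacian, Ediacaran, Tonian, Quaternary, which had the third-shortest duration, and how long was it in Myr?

Ediacaran, 96.2 million years

Durations: Cretaceous 79; Rhyacian 250; Ediacaran 96.2; Tonian 280; Quaternary 2.58 Myr.
Sorted shortest-first: Quaternary (2.58), Cretaceous (79), Ediacaran (96.2), Rhyacian (250), Tonian (280).
The third shortest is Ediacaran at 96.2 Myr.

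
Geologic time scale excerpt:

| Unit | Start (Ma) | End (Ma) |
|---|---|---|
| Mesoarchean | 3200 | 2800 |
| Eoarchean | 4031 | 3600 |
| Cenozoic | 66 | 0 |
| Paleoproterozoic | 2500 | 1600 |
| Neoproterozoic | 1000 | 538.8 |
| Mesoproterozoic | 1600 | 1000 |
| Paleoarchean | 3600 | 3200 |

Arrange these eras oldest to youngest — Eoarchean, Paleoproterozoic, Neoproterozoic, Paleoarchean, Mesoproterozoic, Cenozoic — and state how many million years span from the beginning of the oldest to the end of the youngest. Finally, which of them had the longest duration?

From the excerpt: Eoarchean 4031–3600; Paleoproterozoic 2500–1600; Neoproterozoic 1000–538.8; Paleoarchean 3600–3200; Mesoproterozoic 1600–1000; Cenozoic 66–0 (Ma).
Larger Ma is earlier, so the oldest is Eoarchean and the youngest is Cenozoic; oldest to youngest: Eoarchean, Paleoarchean, Paleoproterozoic, Mesoproterozoic, Neoproterozoic, Cenozoic.
Oldest start 4031 minus youngest end 0 gives 4031 Myr overall.
Individual lengths (start − end): Paleoarchean 400; Cenozoic 66; Paleoproterozoic 900; Neoproterozoic 461.2; Eoarchean 431; Mesoproterozoic 600. The largest is Paleoproterozoic at 900 Myr.

Eoarchean, Paleoarchean, Paleoproterozoic, Mesoproterozoic, Neoproterozoic, Cenozoic; total span 4031 Myr; longest is Paleoproterozoic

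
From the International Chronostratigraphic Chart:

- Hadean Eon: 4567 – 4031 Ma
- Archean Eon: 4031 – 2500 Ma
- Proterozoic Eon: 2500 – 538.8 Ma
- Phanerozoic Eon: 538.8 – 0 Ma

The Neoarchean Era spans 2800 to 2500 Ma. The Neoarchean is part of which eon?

Archean

The Neoarchean (2800–2500 Ma) lies entirely within 4031–2500 Ma, the Archean Eon.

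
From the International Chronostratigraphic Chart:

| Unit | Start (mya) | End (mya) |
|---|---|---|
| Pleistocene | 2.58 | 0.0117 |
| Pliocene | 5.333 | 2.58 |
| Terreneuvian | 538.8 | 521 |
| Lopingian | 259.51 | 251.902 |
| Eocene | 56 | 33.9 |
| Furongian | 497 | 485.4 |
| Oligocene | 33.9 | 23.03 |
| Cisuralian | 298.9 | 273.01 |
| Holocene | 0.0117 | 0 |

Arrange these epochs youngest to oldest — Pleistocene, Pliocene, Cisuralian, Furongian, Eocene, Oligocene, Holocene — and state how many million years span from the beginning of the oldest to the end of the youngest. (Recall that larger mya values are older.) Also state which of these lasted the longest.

Holocene, Pleistocene, Pliocene, Oligocene, Eocene, Cisuralian, Furongian; total span 497 Myr; longest is Cisuralian

Start ages (Ma): Furongian 497, Cisuralian 298.9, Eocene 56, Oligocene 33.9, Pliocene 5.333, Pleistocene 2.58, Holocene 0.0117.
Ordered youngest to oldest: Holocene, Pleistocene, Pliocene, Oligocene, Eocene, Cisuralian, Furongian.
Span = 497 − 0 = 497 Myr.
Durations: Furongian 11.6, Pleistocene 2.5683, Cisuralian 25.89, Holocene 0.0117, Eocene 22.1, Oligocene 10.87, Pliocene 2.753 → longest is Cisuralian (25.89 Myr).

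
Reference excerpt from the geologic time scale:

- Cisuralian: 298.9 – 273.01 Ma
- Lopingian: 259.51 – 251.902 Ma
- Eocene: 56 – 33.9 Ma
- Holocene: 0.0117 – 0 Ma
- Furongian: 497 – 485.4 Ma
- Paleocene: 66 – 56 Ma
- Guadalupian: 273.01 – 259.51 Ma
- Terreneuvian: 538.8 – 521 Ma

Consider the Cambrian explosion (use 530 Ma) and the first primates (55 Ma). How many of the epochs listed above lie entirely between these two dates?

530 Ma sits inside the Terreneuvian (538.8–521) and 55 Ma inside the Eocene (56–33.9); neither of those is wholly between the two dates.
The listed epochs lying completely between them are Furongian, Cisuralian, Guadalupian, Lopingian, Paleocene — 5 in all.

5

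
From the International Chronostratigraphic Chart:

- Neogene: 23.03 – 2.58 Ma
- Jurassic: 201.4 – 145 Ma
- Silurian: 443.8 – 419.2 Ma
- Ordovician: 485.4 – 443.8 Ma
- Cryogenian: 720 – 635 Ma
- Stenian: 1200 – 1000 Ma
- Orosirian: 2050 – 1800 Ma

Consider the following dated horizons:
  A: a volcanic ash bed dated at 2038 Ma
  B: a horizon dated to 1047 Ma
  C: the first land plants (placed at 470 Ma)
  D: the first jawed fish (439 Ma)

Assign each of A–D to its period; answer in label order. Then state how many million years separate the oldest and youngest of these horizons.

A: 2038 Ma lies in 2050–1800 Ma, so Orosirian.
B: 1047 Ma lies in 1200–1000 Ma, so Stenian.
C: 470 Ma lies in 485.4–443.8 Ma, so Ordovician.
D: 439 Ma lies in 443.8–419.2 Ma, so Silurian.
Oldest = 2038 Ma, youngest = 439 Ma → span 1599 Myr.

A — Orosirian; B — Stenian; C — Ordovician; D — Silurian; span 1599 million years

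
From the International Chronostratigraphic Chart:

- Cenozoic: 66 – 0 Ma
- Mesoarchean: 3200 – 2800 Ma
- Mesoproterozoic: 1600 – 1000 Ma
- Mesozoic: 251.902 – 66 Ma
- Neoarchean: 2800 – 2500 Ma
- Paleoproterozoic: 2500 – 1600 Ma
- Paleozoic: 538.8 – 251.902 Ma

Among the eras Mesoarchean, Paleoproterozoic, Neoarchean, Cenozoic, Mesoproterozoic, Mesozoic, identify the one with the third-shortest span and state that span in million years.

Durations: Mesoarchean 400; Paleoproterozoic 900; Neoarchean 300; Cenozoic 66; Mesoproterozoic 600; Mesozoic 185.902 Myr.
Sorted shortest-first: Cenozoic (66), Mesozoic (185.902), Neoarchean (300), Mesoarchean (400), Mesoproterozoic (600), Paleoproterozoic (900).
The third shortest is Neoarchean at 300 Myr.

Neoarchean, 300 million years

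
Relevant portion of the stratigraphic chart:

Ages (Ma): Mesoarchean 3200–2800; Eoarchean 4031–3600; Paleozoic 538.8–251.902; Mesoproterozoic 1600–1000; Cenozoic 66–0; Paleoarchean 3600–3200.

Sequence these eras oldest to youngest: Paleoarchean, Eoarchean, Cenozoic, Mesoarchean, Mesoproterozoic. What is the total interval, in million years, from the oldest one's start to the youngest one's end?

Start ages (Ma): Eoarchean 4031, Paleoarchean 3600, Mesoarchean 3200, Mesoproterozoic 1600, Cenozoic 66.
Ordered oldest to youngest: Eoarchean, Paleoarchean, Mesoarchean, Mesoproterozoic, Cenozoic.
Span = 4031 − 0 = 4031 Myr.

Eoarchean, Paleoarchean, Mesoarchean, Mesoproterozoic, Cenozoic; total span 4031 Myr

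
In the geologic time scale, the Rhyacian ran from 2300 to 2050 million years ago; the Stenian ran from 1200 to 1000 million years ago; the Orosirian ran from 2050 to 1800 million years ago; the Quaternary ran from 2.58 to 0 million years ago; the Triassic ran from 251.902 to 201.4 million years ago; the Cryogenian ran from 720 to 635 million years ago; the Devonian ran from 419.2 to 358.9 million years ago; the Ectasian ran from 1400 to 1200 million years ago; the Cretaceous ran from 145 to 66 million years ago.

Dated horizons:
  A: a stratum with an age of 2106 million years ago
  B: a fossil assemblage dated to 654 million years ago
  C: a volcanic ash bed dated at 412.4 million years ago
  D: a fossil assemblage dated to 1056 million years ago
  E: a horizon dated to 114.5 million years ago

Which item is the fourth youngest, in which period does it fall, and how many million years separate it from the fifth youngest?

Smaller Ma means younger, so youngest first: E 114.5 < C 412.4 < B 654 < D 1056 < A 2106.
Counting 4 along gives D (1056 Ma); the excerpt puts that inside the Stenian, 1200–1000 Ma.
Next in line is A (2106 Ma), and 2106 − 1056 = 1050 Myr.

D, in the Stenian; 1050 million years to A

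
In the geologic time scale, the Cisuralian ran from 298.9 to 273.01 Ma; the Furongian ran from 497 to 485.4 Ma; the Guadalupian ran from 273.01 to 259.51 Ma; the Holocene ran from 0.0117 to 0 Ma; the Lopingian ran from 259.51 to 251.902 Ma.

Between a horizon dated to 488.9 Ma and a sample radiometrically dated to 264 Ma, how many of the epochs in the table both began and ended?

The older date is 488.9 Ma and the younger is 264 Ma.
Epochs with start < 488.9 and end > 264 Ma: Cisuralian (298.9–273.01).
That is 1 complete epoch.

1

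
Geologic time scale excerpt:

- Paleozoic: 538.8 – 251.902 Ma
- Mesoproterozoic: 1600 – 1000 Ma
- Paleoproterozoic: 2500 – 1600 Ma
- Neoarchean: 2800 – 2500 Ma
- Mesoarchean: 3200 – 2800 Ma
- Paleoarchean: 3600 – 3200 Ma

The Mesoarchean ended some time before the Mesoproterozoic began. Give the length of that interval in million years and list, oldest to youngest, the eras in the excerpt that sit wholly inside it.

End of Mesoarchean = 2800 Ma; start of Mesoproterozoic = 1600 Ma.
Gap = 2800 − 1600 = 1200 Myr.
Eras wholly inside 2800–1600 Ma: Neoarchean (2800–2500), Paleoproterozoic (2500–1600).

1200 million years; Neoarchean, Paleoproterozoic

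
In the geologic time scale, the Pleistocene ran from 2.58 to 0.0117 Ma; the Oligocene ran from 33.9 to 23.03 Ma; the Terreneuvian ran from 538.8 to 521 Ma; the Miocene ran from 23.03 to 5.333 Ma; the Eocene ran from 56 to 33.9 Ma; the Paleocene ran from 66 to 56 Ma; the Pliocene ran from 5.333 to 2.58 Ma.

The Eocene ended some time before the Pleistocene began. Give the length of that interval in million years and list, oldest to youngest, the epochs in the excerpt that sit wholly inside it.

31.32 million years; Oligocene, Miocene, Pliocene

End of Eocene = 33.9 Ma; start of Pleistocene = 2.58 Ma.
Gap = 33.9 − 2.58 = 31.32 Myr.
Epochs wholly inside 33.9–2.58 Ma: Oligocene (33.9–23.03), Miocene (23.03–5.333), Pliocene (5.333–2.58).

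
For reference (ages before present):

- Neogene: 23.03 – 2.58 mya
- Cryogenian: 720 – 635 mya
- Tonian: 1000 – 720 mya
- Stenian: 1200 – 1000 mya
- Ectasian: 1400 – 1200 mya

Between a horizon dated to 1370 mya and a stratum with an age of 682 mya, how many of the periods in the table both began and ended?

1370 Ma sits inside the Ectasian (1400–1200) and 682 Ma inside the Cryogenian (720–635); neither of those is wholly between the two dates.
The listed periods lying completely between them are Stenian, Tonian — 2 in all.

2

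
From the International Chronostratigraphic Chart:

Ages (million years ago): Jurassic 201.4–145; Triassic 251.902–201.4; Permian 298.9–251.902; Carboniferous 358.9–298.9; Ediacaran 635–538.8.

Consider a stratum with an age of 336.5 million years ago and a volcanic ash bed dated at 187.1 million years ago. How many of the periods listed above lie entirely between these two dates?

2

336.5 Ma sits inside the Carboniferous (358.9–298.9) and 187.1 Ma inside the Jurassic (201.4–145); neither of those is wholly between the two dates.
The listed periods lying completely between them are Permian, Triassic — 2 in all.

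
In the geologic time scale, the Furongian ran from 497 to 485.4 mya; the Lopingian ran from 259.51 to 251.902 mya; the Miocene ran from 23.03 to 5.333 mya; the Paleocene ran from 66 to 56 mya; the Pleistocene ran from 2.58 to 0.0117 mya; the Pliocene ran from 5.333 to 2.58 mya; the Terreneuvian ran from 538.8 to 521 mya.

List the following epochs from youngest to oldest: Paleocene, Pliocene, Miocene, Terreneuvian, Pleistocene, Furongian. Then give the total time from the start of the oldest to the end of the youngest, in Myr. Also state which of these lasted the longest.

Start ages (Ma): Terreneuvian 538.8, Furongian 497, Paleocene 66, Miocene 23.03, Pliocene 5.333, Pleistocene 2.58.
Ordered youngest to oldest: Pleistocene, Pliocene, Miocene, Paleocene, Furongian, Terreneuvian.
Span = 538.8 − 0.0117 = 538.7883 Myr.
Durations: Terreneuvian 17.8, Pliocene 2.753, Miocene 17.697, Pleistocene 2.5683, Paleocene 10, Furongian 11.6 → longest is Terreneuvian (17.8 Myr).

Pleistocene, Pliocene, Miocene, Paleocene, Furongian, Terreneuvian; total span 538.7883 Myr; longest is Terreneuvian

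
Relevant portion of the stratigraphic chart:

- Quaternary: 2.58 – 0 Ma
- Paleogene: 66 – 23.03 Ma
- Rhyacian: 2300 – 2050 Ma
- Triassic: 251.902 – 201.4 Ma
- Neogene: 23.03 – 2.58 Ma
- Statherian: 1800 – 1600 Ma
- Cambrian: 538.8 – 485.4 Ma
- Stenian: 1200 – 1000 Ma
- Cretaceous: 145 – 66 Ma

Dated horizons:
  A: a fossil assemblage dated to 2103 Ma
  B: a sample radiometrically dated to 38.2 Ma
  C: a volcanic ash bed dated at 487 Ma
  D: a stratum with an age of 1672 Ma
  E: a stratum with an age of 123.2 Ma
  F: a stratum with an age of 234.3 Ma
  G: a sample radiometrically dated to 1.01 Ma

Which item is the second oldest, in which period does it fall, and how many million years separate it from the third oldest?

Larger Ma means older, so oldest first: A 2103 > D 1672 > C 487 > F 234.3 > E 123.2 > B 38.2 > G 1.01.
Counting 2 along gives D (1672 Ma); the excerpt puts that inside the Statherian, 1800–1600 Ma.
Next in line is C (487 Ma), and 1672 − 487 = 1185 Myr.

D, in the Statherian; 1185 million years to C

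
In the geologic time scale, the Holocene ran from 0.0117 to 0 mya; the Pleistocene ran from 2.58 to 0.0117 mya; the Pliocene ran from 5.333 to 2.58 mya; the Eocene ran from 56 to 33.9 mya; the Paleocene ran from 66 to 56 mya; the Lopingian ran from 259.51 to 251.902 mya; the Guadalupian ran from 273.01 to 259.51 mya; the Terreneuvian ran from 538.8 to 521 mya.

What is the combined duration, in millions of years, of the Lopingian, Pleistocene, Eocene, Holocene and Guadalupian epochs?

Each duration: Lopingian = 7.608; Pleistocene = 2.5683; Eocene = 22.1; Holocene = 0.0117; Guadalupian = 13.5.
Sum: 7.608 + 2.5683 + 22.1 + 0.0117 + 13.5 = 45.788 Myr.

45.788 million years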